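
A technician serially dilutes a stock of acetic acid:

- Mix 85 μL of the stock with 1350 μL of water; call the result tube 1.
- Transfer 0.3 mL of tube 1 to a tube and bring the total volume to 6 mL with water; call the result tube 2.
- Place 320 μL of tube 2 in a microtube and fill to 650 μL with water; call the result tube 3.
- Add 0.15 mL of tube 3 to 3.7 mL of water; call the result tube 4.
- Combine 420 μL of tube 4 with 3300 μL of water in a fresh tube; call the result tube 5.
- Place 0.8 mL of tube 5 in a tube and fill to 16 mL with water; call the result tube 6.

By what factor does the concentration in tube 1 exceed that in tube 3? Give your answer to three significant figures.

40.6

Step 1: 85 μL + 1350 μL = 1435 μL total → factor 1435/85 = 16.882
Step 2: 0.3 mL brought to 6 mL → factor 6/0.3 = 20
Step 3: 320 μL brought to 650 μL → factor 650/320 = 2.0312
Dilution factor to tube 1 = 16.882; to tube 3 = 685.85
[tube 1]/[tube 3] = (factor to tube 3)/(factor to tube 1) = 685.85/16.882 = 40.6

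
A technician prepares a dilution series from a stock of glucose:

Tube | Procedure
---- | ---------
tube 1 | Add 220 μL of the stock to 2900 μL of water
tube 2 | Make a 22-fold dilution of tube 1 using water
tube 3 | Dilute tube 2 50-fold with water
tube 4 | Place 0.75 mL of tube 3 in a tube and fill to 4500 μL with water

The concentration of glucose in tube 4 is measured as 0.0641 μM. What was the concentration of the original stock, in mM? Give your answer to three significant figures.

6.00 mM

Step 1: 220 μL + 2900 μL = 3120 μL total → factor 3120/220 = 14.182
Step 2: 22-fold → factor 22
Step 3: 50-fold → factor 50
Step 4: 0.75 mL brought to 4500 μL → factor 4.5/0.75 = 6
Overall dilution factor = 14.182 × 22 × 50 × 6 = 93600
Stock = 0.0641 μM × 93600 = 6000 μM = 6.00 mM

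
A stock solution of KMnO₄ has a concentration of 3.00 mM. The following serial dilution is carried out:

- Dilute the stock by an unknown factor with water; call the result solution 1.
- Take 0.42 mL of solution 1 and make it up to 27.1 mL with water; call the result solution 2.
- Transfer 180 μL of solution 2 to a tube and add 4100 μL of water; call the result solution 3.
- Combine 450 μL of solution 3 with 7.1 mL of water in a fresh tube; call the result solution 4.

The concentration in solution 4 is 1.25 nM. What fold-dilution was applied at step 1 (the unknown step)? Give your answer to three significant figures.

93.2-fold

Step 1: unknown factor x
Step 2: 0.42 mL brought to 27.1 mL → factor 27.1/0.42 = 64.524
Step 3: 180 μL + 4100 μL = 4280 μL total → factor 4280/180 = 23.778
Step 4: 450 μL + 7.1 mL = 7550 μL total → factor 7550/450 = 16.778
Product of known-step factors = 25741
Overall factor = 3.00 mM / (1.25 nM) = 2.4 × 10^6
x = 2.4 × 10^6 / 25741 = 93.2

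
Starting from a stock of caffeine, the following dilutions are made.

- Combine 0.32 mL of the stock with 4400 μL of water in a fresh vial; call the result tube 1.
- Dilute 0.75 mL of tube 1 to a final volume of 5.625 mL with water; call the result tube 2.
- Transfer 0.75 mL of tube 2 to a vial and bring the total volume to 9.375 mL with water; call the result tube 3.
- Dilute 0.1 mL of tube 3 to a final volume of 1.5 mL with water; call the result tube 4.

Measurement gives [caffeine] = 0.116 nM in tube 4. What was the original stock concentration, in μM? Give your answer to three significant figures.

2.41 μM

Step 1: 0.32 mL + 4400 μL = 4.72 mL total → factor 4.72/0.32 = 14.75
Step 2: 0.75 mL brought to 5.625 mL → factor 5.625/0.75 = 7.5
Step 3: 0.75 mL brought to 9.375 mL → factor 9.375/0.75 = 12.5
Step 4: 0.1 mL brought to 1.5 mL → factor 1.5/0.1 = 15
Overall dilution factor = 14.75 × 7.5 × 12.5 × 15 = 20742
Stock = 0.116 nM × 20742 = 2406 nM = 2.41 μM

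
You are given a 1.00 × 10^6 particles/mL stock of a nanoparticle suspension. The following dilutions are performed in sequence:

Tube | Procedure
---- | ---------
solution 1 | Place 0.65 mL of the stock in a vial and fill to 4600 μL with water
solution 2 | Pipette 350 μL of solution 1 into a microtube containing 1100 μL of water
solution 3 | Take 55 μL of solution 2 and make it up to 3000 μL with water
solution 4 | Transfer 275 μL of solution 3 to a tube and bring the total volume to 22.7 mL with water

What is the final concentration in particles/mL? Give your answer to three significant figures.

7.58 particles/mL

Step 1: 0.65 mL brought to 4600 μL → factor 4.6/0.65 = 7.0769
Step 2: 350 μL + 1100 μL = 1450 μL total → factor 1450/350 = 4.1429
Step 3: 55 μL brought to 3000 μL → factor 3000/55 = 54.545
Step 4: 275 μL brought to 22.7 mL → factor 22700/275 = 82.545
Overall dilution factor = 7.0769 × 4.1429 × 54.545 × 82.545 = 1.3201 × 10^5
Final = 1.00 × 10^6 particles/mL / 1.3201 × 10^5 = 7.58 particles/mL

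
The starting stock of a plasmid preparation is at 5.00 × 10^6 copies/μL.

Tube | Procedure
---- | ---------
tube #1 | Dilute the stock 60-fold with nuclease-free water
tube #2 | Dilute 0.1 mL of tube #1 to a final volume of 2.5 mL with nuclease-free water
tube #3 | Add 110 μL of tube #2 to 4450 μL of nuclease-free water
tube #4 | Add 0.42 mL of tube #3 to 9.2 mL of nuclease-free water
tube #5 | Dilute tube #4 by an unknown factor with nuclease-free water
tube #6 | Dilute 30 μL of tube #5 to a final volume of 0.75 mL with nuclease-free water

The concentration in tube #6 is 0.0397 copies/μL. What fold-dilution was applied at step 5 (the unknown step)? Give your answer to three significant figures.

Step 1: 60-fold → factor 60
Step 2: 0.1 mL brought to 2.5 mL → factor 2.5/0.1 = 25
Step 3: 110 μL + 4450 μL = 4560 μL total → factor 4560/110 = 41.455
Step 4: 0.42 mL + 9.2 mL = 9.62 mL total → factor 9.62/0.42 = 22.905
Step 5: unknown factor x
Step 6: 30 μL brought to 0.75 mL → factor 750/30 = 25
Product of known-step factors = 3.5606 × 10^7
Overall factor = 5.00 × 10^6 copies/μL / (0.0397 copies/μL) = 1.2594 × 10^8
x = 1.2594 × 10^8 / 3.5606 × 10^7 = 3.54

3.54-fold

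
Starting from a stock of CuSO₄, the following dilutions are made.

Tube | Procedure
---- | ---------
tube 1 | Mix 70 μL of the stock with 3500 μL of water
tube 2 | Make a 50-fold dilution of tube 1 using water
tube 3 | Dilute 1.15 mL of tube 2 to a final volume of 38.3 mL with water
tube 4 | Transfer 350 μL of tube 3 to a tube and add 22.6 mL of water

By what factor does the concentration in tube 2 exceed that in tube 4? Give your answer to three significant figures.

Step 1: 70 μL + 3500 μL = 3570 μL total → factor 3570/70 = 51
Step 2: 50-fold → factor 50
Step 3: 1.15 mL brought to 38.3 mL → factor 38.3/1.15 = 33.304
Step 4: 350 μL + 22.6 mL = 22950 μL total → factor 22950/350 = 65.571
Dilution factor to tube 2 = 2550; to tube 4 = 5.5687 × 10^6
[tube 2]/[tube 4] = (factor to tube 4)/(factor to tube 2) = 5.5687 × 10^6/2550 = 2.18 × 10^3

2.18 × 10^3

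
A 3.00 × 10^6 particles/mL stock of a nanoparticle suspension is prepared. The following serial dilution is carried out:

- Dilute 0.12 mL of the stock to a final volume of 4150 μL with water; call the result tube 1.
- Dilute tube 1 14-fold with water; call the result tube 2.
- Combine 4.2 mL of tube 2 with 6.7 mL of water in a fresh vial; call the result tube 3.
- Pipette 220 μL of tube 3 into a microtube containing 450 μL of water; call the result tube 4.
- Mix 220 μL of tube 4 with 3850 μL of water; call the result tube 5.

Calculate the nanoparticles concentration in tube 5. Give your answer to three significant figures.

Step 1: 0.12 mL brought to 4150 μL → factor 4.15/0.12 = 34.583
Step 2: 14-fold → factor 14
Step 3: 4.2 mL + 6.7 mL = 10.9 mL total → factor 10.9/4.2 = 2.5952
Step 4: 220 μL + 450 μL = 670 μL total → factor 670/220 = 3.0455
Step 5: 220 μL + 3850 μL = 4070 μL total → factor 4070/220 = 18.5
Dilution factor through tube 5 = 34.583 × 14 × 2.5952 × 3.0455 × 18.5 = 70794
[tube 5] = 3.00 × 10^6 particles/mL / 70794 = 42.4 particles/mL

42.4 particles/mL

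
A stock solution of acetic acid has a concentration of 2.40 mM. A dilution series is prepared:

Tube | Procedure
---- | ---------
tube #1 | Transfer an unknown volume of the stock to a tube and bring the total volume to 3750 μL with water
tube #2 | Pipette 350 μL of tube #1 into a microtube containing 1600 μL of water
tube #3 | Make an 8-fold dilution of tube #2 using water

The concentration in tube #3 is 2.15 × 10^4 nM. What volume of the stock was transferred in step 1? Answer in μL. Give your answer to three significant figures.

Step 1: v brought to 3750 μL → factor = 3750 μL/v
Step 2: 350 μL + 1600 μL = 1950 μL total → factor 1950/350 = 5.5714
Step 3: 8-fold → factor 8
Product of known-step factors = 44.571
Overall factor = 2.40 mM / (2.15 × 10^4 nM) = 111.63
Step-1 factor = 111.63 / 44.571 = 2.5045
v = 3750 μL / 2.5045 = 1.50 × 10^3 μL

1.50 × 10^3 μL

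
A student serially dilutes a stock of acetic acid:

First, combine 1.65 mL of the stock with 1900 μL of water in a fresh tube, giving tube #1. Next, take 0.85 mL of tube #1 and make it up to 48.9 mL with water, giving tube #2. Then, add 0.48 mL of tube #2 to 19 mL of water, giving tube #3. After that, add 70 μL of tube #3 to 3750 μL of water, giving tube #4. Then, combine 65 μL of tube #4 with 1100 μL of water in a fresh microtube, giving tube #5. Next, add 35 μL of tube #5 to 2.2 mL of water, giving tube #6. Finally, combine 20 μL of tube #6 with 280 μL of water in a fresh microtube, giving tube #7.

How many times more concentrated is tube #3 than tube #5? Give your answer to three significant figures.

978

Step 1: 1.65 mL + 1900 μL = 3.55 mL total → factor 3.55/1.65 = 2.1515
Step 2: 0.85 mL brought to 48.9 mL → factor 48.9/0.85 = 57.529
Step 3: 0.48 mL + 19 mL = 19.48 mL total → factor 19.48/0.48 = 40.583
Step 4: 70 μL + 3750 μL = 3820 μL total → factor 3820/70 = 54.571
Step 5: 65 μL + 1100 μL = 1165 μL total → factor 1165/65 = 17.923
Dilution factor to tube #3 = 5023.2; to tube #5 = 4.9131 × 10^6
[tube #3]/[tube #5] = (factor to tube #5)/(factor to tube #3) = 4.9131 × 10^6/5023.2 = 978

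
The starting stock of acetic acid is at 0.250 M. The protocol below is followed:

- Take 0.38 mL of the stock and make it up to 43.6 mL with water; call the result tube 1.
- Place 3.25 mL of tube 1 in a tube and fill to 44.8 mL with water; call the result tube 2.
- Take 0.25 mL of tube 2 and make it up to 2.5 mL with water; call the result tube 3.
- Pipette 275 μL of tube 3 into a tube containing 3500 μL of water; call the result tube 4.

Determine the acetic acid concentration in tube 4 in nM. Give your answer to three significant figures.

1.15 × 10^3 nM

Step 1: 0.38 mL brought to 43.6 mL → factor 43.6/0.38 = 114.74
Step 2: 3.25 mL brought to 44.8 mL → factor 44.8/3.25 = 13.785
Step 3: 0.25 mL brought to 2.5 mL → factor 2.5/0.25 = 10
Step 4: 275 μL + 3500 μL = 3775 μL total → factor 3775/275 = 13.727
Overall dilution factor = 114.74 × 13.785 × 10 × 13.727 = 2.1711 × 10^5
Final = 0.250 M / 2.1711 × 10^5 = 1.151 × 10^-6 M = 1.15 × 10^3 nM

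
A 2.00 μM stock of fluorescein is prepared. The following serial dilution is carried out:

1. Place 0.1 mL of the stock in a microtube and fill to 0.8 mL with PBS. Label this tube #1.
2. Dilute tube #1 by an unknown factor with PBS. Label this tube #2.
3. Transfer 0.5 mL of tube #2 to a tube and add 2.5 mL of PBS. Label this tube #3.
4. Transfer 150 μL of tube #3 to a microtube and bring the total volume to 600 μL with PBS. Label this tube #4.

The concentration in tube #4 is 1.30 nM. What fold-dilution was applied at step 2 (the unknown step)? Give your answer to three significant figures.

8.01-fold

Step 1: 0.1 mL brought to 0.8 mL → factor 0.8/0.1 = 8
Step 2: unknown factor x
Step 3: 0.5 mL + 2.5 mL = 3 mL total → factor 3/0.5 = 6
Step 4: 150 μL brought to 600 μL → factor 600/150 = 4
Product of known-step factors = 192
Overall factor = 2.00 μM / (1.30 nM) = 1538.5
x = 1538.5 / 192 = 8.01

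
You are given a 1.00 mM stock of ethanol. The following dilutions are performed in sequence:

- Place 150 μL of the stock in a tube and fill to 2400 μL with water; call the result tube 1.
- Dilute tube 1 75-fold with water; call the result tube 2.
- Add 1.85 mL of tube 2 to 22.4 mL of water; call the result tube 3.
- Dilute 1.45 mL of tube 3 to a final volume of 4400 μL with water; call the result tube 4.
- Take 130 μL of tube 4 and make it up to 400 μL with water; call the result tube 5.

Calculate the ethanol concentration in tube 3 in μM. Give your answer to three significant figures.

Step 1: 150 μL brought to 2400 μL → factor 2400/150 = 16
Step 2: 75-fold → factor 75
Step 3: 1.85 mL + 22.4 mL = 24.25 mL total → factor 24.25/1.85 = 13.108
Dilution factor through tube 3 = 16 × 75 × 13.108 = 15730
[tube 3] = 1.00 mM / 15730 = 6.357 × 10^-5 mM = 0.0636 μM

0.0636 μM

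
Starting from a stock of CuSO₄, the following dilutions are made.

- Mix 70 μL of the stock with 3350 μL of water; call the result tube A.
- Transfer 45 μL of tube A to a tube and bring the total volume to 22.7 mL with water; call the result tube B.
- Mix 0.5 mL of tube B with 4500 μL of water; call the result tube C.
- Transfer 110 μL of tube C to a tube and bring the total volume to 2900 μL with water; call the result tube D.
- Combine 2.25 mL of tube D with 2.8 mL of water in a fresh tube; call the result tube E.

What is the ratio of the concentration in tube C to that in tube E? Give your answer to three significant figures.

Step 1: 70 μL + 3350 μL = 3420 μL total → factor 3420/70 = 48.857
Step 2: 45 μL brought to 22.7 mL → factor 22700/45 = 504.44
Step 3: 0.5 mL + 4500 μL = 5 mL total → factor 5/0.5 = 10
Step 4: 110 μL brought to 2900 μL → factor 2900/110 = 26.364
Step 5: 2.25 mL + 2.8 mL = 5.05 mL total → factor 5.05/2.25 = 2.2444
Dilution factor to tube C = 2.4646 × 10^5; to tube E = 1.4583 × 10^7
[tube C]/[tube E] = (factor to tube E)/(factor to tube C) = 1.4583 × 10^7/2.4646 × 10^5 = 59.2

59.2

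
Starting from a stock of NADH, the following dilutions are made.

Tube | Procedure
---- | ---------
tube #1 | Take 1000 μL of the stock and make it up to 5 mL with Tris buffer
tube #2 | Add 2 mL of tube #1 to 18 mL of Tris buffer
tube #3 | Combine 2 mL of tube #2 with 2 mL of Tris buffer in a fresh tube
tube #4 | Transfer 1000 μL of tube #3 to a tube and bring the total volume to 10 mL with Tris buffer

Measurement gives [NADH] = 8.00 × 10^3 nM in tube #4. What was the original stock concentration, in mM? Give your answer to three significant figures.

8.00 mM

Step 1: 1000 μL brought to 5 mL → factor 5000/1000 = 5
Step 2: 2 mL + 18 mL = 20 mL total → factor 20/2 = 10
Step 3: 2 mL + 2 mL = 4 mL total → factor 4/2 = 2
Step 4: 1000 μL brought to 10 mL → factor 10000/1000 = 10
Overall dilution factor = 5 × 10 × 2 × 10 = 1000
Stock = 8.00 × 10^3 nM × 1000 = 8.000 × 10^6 nM = 8.00 mM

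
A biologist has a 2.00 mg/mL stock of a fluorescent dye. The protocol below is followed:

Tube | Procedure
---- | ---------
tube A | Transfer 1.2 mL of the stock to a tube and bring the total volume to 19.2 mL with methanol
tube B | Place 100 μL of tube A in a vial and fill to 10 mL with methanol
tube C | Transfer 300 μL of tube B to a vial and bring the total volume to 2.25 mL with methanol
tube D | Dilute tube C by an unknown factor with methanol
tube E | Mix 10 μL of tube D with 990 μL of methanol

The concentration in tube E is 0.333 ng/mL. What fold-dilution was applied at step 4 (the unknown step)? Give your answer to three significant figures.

Step 1: 1.2 mL brought to 19.2 mL → factor 19.2/1.2 = 16
Step 2: 100 μL brought to 10 mL → factor 10000/100 = 100
Step 3: 300 μL brought to 2.25 mL → factor 2250/300 = 7.5
Step 4: unknown factor x
Step 5: 10 μL + 990 μL = 1000 μL total → factor 1000/10 = 100
Product of known-step factors = 1.2 × 10^6
Overall factor = 2.00 mg/mL / (0.333 ng/mL) = 6.006 × 10^6
x = 6.006 × 10^6 / 1.2 × 10^6 = 5.01

5.01-fold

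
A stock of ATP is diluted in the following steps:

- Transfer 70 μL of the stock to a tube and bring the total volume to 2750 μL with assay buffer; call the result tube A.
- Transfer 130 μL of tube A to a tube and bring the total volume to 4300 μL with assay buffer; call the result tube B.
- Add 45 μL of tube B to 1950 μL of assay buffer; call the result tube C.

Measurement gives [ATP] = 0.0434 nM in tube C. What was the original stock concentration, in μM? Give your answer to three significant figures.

Step 1: 70 μL brought to 2750 μL → factor 2750/70 = 39.286
Step 2: 130 μL brought to 4300 μL → factor 4300/130 = 33.077
Step 3: 45 μL + 1950 μL = 1995 μL total → factor 1995/45 = 44.333
Overall dilution factor = 39.286 × 33.077 × 44.333 = 57609
Stock = 0.0434 nM × 57609 = 2500 nM = 2.50 μM

2.50 μM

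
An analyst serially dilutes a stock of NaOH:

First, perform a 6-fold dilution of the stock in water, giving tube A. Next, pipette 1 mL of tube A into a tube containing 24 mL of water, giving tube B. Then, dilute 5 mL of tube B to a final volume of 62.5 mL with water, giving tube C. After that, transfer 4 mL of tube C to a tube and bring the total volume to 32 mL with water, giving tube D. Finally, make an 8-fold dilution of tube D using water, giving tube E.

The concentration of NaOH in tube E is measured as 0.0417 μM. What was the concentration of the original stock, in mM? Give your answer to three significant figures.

Step 1: 6-fold → factor 6
Step 2: 1 mL + 24 mL = 25 mL total → factor 25/1 = 25
Step 3: 5 mL brought to 62.5 mL → factor 62.5/5 = 12.5
Step 4: 4 mL brought to 32 mL → factor 32/4 = 8
Step 5: 8-fold → factor 8
Overall dilution factor = 6 × 25 × 12.5 × 8 × 8 = 1.2 × 10^5
Stock = 0.0417 μM × 1.2 × 10^5 = 5004 μM = 5.00 mM

5.00 mM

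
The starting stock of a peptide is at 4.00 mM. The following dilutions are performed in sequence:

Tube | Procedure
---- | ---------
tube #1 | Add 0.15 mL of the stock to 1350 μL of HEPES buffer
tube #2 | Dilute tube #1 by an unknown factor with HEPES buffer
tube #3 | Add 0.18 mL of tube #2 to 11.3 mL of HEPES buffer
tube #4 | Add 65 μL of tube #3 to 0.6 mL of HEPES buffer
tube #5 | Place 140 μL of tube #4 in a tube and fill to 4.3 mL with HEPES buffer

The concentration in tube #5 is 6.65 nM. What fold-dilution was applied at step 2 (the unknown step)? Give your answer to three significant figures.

Step 1: 0.15 mL + 1350 μL = 1.5 mL total → factor 1.5/0.15 = 10
Step 2: unknown factor x
Step 3: 0.18 mL + 11.3 mL = 11.48 mL total → factor 11.48/0.18 = 63.778
Step 4: 65 μL + 0.6 mL = 665 μL total → factor 665/65 = 10.231
Step 5: 140 μL brought to 4.3 mL → factor 4300/140 = 30.714
Product of known-step factors = 2.0041 × 10^5
Overall factor = 4.00 mM / (6.65 nM) = 6.015 × 10^5
x = 6.015 × 10^5 / 2.0041 × 10^5 = 3.00

3.00-fold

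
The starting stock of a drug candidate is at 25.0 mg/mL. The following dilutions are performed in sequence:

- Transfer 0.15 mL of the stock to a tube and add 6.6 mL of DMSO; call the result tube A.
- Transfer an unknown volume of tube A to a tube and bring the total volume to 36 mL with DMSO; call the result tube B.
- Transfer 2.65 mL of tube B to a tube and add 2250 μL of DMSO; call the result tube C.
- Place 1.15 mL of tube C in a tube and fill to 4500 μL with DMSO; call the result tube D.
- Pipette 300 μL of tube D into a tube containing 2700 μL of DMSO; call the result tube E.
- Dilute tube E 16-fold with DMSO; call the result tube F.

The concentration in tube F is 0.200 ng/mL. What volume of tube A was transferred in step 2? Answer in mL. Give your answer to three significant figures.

Step 1: 0.15 mL + 6.6 mL = 6.75 mL total → factor 6.75/0.15 = 45
Step 2: v brought to 36 mL → factor = 36 mL/v
Step 3: 2.65 mL + 2250 μL = 4.9 mL total → factor 4.9/2.65 = 1.8491
Step 4: 1.15 mL brought to 4500 μL → factor 4.5/1.15 = 3.913
Step 5: 300 μL + 2700 μL = 3000 μL total → factor 3000/300 = 10
Step 6: 16-fold → factor 16
Product of known-step factors = 52095
Overall factor = 25.0 mg/mL / (0.200 ng/mL) = 1.25 × 10^8
Step-2 factor = 1.25 × 10^8 / 52095 = 2399.5
v = 36 mL / 2399.5 = 0.0150 mL

0.0150 mL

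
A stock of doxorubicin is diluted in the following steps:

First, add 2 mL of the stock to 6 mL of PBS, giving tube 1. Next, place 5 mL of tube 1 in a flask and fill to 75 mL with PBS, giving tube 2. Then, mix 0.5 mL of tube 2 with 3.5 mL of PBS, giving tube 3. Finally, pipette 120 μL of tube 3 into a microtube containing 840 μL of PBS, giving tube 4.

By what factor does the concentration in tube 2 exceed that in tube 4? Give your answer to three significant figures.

64.0

Step 1: 2 mL + 6 mL = 8 mL total → factor 8/2 = 4
Step 2: 5 mL brought to 75 mL → factor 75/5 = 15
Step 3: 0.5 mL + 3.5 mL = 4 mL total → factor 4/0.5 = 8
Step 4: 120 μL + 840 μL = 960 μL total → factor 960/120 = 8
Dilution factor to tube 2 = 60; to tube 4 = 3840
[tube 2]/[tube 4] = (factor to tube 4)/(factor to tube 2) = 3840/60 = 64.0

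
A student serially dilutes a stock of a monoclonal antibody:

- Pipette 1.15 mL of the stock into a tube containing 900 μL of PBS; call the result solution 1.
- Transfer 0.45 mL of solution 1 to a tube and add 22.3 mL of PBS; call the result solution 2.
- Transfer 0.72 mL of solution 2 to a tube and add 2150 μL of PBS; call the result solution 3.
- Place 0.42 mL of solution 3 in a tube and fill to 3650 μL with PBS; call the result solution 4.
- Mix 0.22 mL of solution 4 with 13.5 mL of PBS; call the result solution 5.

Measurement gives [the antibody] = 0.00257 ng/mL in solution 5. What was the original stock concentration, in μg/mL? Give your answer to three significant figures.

Step 1: 1.15 mL + 900 μL = 2.05 mL total → factor 2.05/1.15 = 1.7826
Step 2: 0.45 mL + 22.3 mL = 22.75 mL total → factor 22.75/0.45 = 50.556
Step 3: 0.72 mL + 2150 μL = 2.87 mL total → factor 2.87/0.72 = 3.9861
Step 4: 0.42 mL brought to 3650 μL → factor 3.65/0.42 = 8.6905
Step 5: 0.22 mL + 13.5 mL = 13.72 mL total → factor 13.72/0.22 = 62.364
Overall dilution factor = 1.7826 × 50.556 × 3.9861 × 8.6905 × 62.364 = 1.9469 × 10^5
Stock = 0.00257 ng/mL × 1.9469 × 10^5 = 500.4 ng/mL = 0.500 μg/mL

0.500 μg/mL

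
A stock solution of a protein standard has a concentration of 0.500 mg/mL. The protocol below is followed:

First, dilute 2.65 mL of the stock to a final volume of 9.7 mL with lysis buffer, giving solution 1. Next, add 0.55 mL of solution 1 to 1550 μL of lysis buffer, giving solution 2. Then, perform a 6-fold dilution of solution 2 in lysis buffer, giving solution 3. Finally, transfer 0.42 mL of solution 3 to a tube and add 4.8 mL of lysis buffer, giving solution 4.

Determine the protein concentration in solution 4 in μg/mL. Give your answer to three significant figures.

0.480 μg/mL

Step 1: 2.65 mL brought to 9.7 mL → factor 9.7/2.65 = 3.6604
Step 2: 0.55 mL + 1550 μL = 2.1 mL total → factor 2.1/0.55 = 3.8182
Step 3: 6-fold → factor 6
Step 4: 0.42 mL + 4.8 mL = 5.22 mL total → factor 5.22/0.42 = 12.429
Overall dilution factor = 3.6604 × 3.8182 × 6 × 12.429 = 1042.2
Final = 0.500 mg/mL / 1042.2 = 0.0004798 mg/mL = 0.480 μg/mL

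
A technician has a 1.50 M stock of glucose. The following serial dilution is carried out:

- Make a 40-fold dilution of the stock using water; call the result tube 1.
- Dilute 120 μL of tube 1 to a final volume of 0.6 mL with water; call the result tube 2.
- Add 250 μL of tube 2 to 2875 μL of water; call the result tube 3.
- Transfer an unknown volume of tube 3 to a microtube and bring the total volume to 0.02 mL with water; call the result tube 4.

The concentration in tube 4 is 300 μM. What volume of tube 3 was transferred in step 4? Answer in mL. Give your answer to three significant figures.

Step 1: 40-fold → factor 40
Step 2: 120 μL brought to 0.6 mL → factor 600/120 = 5
Step 3: 250 μL + 2875 μL = 3125 μL total → factor 3125/250 = 12.5
Step 4: v brought to 0.02 mL → factor = 0.02 mL/v
Product of known-step factors = 2500
Overall factor = 1.50 M / (300 μM) = 5000
Step-4 factor = 5000 / 2500 = 2
v = 0.02 mL / 2 = 0.0100 mL

0.0100 mL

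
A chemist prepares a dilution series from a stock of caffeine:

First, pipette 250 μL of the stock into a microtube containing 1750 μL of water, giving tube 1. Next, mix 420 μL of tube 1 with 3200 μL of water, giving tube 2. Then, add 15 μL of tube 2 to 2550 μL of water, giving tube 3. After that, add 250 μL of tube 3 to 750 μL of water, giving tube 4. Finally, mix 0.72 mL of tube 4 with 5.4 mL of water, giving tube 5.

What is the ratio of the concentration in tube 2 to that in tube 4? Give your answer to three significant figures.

684

Step 1: 250 μL + 1750 μL = 2000 μL total → factor 2000/250 = 8
Step 2: 420 μL + 3200 μL = 3620 μL total → factor 3620/420 = 8.619
Step 3: 15 μL + 2550 μL = 2565 μL total → factor 2565/15 = 171
Step 4: 250 μL + 750 μL = 1000 μL total → factor 1000/250 = 4
Dilution factor to tube 2 = 68.952; to tube 4 = 47163
[tube 2]/[tube 4] = (factor to tube 4)/(factor to tube 2) = 47163/68.952 = 684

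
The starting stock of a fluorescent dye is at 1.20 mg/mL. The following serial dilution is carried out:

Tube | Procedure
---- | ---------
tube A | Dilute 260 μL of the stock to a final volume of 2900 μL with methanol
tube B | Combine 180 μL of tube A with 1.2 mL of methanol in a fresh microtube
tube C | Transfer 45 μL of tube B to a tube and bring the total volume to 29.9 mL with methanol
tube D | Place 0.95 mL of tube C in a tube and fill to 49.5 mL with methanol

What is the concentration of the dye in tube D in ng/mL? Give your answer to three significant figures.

0.405 ng/mL

Step 1: 260 μL brought to 2900 μL → factor 2900/260 = 11.154
Step 2: 180 μL + 1.2 mL = 1380 μL total → factor 1380/180 = 7.6667
Step 3: 45 μL brought to 29.9 mL → factor 29900/45 = 664.44
Step 4: 0.95 mL brought to 49.5 mL → factor 49.5/0.95 = 52.105
Overall dilution factor = 11.154 × 7.6667 × 664.44 × 52.105 = 2.9605 × 10^6
Final = 1.20 mg/mL / 2.9605 × 10^6 = 4.053 × 10^-7 mg/mL = 0.405 ng/mL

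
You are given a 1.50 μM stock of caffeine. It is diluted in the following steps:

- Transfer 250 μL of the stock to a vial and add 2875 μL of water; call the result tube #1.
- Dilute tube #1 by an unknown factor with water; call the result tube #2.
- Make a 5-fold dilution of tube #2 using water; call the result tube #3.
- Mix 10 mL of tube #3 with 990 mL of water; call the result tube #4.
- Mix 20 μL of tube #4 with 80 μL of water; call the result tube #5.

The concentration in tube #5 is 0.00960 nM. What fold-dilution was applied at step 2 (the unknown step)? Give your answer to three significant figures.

Step 1: 250 μL + 2875 μL = 3125 μL total → factor 3125/250 = 12.5
Step 2: unknown factor x
Step 3: 5-fold → factor 5
Step 4: 10 mL + 990 mL = 1000 mL total → factor 1000/10 = 100
Step 5: 20 μL + 80 μL = 100 μL total → factor 100/20 = 5
Product of known-step factors = 31250
Overall factor = 1.50 μM / (0.00960 nM) = 1.5625 × 10^5
x = 1.5625 × 10^5 / 31250 = 5.00

5.00-fold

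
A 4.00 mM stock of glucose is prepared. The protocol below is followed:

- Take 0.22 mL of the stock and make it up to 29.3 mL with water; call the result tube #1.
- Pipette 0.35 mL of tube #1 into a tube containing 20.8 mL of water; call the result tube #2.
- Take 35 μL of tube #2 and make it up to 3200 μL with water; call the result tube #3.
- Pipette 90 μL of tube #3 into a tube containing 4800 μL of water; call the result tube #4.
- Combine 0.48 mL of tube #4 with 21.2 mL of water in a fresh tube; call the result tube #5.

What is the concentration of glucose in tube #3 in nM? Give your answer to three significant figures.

5.44 nM

Step 1: 0.22 mL brought to 29.3 mL → factor 29.3/0.22 = 133.18
Step 2: 0.35 mL + 20.8 mL = 21.15 mL total → factor 21.15/0.35 = 60.429
Step 3: 35 μL brought to 3200 μL → factor 3200/35 = 91.429
Dilution factor through tube #3 = 133.18 × 60.429 × 91.429 = 7.3582 × 10^5
[tube #3] = 4.00 mM / 7.3582 × 10^5 = 5.436 × 10^-6 mM = 5.44 nM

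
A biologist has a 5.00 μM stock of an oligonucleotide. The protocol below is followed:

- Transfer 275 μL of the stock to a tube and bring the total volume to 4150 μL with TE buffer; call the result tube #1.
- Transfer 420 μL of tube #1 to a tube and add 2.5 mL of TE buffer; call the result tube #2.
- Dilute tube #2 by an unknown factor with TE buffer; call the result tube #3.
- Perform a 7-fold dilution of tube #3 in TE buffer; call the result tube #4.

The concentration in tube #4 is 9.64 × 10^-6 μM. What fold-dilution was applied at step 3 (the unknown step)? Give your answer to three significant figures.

Step 1: 275 μL brought to 4150 μL → factor 4150/275 = 15.091
Step 2: 420 μL + 2.5 mL = 2920 μL total → factor 2920/420 = 6.9524
Step 3: unknown factor x
Step 4: 7-fold → factor 7
Product of known-step factors = 734.42
Overall factor = 5.00 μM / (9.64 × 10^-6 μM) = 5.1867 × 10^5
x = 5.1867 × 10^5 / 734.42 = 706

706-fold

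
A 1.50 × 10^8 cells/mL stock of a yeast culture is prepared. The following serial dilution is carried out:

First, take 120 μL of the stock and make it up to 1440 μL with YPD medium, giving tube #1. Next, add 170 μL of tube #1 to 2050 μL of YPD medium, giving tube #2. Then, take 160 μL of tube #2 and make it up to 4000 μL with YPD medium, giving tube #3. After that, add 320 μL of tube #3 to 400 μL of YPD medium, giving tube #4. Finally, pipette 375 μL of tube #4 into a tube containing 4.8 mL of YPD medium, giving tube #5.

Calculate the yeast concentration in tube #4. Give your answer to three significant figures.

Step 1: 120 μL brought to 1440 μL → factor 1440/120 = 12
Step 2: 170 μL + 2050 μL = 2220 μL total → factor 2220/170 = 13.059
Step 3: 160 μL brought to 4000 μL → factor 4000/160 = 25
Step 4: 320 μL + 400 μL = 720 μL total → factor 720/320 = 2.25
Dilution factor through tube #4 = 12 × 13.059 × 25 × 2.25 = 8814.7
[tube #4] = 1.50 × 10^8 cells/mL / 8814.7 = 1.70 × 10^4 cells/mL

1.70 × 10^4 cells/mL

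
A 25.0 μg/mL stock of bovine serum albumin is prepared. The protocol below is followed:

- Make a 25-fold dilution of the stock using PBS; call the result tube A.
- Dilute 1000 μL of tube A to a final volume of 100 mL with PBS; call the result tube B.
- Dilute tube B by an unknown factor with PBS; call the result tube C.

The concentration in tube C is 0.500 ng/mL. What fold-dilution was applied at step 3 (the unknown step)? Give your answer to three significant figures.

20.0-fold

Step 1: 25-fold → factor 25
Step 2: 1000 μL brought to 100 mL → factor 1 × 10^5/1000 = 100
Step 3: unknown factor x
Product of known-step factors = 2500
Overall factor = 25.0 μg/mL / (0.500 ng/mL) = 50000
x = 50000 / 2500 = 20.0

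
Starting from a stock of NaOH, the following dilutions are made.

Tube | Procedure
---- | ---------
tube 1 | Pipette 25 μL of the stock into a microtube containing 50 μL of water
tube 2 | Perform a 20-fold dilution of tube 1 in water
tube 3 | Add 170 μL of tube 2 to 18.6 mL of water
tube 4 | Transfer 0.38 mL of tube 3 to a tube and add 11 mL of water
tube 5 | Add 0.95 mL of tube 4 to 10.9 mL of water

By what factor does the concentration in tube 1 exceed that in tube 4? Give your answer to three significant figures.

Step 1: 25 μL + 50 μL = 75 μL total → factor 75/25 = 3
Step 2: 20-fold → factor 20
Step 3: 170 μL + 18.6 mL = 18770 μL total → factor 18770/170 = 110.41
Step 4: 0.38 mL + 11 mL = 11.38 mL total → factor 11.38/0.38 = 29.947
Dilution factor to tube 1 = 3; to tube 4 = 1.9839 × 10^5
[tube 1]/[tube 4] = (factor to tube 4)/(factor to tube 1) = 1.9839 × 10^5/3 = 6.61 × 10^4

6.61 × 10^4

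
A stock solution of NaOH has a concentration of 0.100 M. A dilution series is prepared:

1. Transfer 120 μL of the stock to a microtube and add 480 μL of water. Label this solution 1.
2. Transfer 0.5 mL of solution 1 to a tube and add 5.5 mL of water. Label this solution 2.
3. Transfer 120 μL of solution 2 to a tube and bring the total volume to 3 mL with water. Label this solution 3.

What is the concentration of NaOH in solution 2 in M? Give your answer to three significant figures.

0.00167 M

Step 1: 120 μL + 480 μL = 600 μL total → factor 600/120 = 5
Step 2: 0.5 mL + 5.5 mL = 6 mL total → factor 6/0.5 = 12
Dilution factor through solution 2 = 5 × 12 = 60
[solution 2] = 0.100 M / 60 = 0.00167 M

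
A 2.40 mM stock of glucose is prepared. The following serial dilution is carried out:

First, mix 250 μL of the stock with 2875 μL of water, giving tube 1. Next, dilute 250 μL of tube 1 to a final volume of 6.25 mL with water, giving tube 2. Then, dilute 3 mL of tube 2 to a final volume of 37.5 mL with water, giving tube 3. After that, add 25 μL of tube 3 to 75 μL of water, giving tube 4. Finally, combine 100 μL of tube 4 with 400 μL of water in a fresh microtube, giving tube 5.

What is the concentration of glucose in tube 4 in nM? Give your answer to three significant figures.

154 nM

Step 1: 250 μL + 2875 μL = 3125 μL total → factor 3125/250 = 12.5
Step 2: 250 μL brought to 6.25 mL → factor 6250/250 = 25
Step 3: 3 mL brought to 37.5 mL → factor 37.5/3 = 12.5
Step 4: 25 μL + 75 μL = 100 μL total → factor 100/25 = 4
Dilution factor through tube 4 = 12.5 × 25 × 12.5 × 4 = 15625
[tube 4] = 2.40 mM / 15625 = 0.0001536 mM = 154 nM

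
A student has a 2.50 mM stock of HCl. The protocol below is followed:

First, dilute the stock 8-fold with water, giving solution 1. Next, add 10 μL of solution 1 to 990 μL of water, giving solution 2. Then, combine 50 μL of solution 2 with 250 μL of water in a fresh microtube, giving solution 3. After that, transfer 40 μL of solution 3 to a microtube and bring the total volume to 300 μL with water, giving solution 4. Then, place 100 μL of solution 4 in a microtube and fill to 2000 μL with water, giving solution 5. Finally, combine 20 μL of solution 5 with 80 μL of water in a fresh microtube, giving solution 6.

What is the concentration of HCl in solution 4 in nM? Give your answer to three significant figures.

Step 1: 8-fold → factor 8
Step 2: 10 μL + 990 μL = 1000 μL total → factor 1000/10 = 100
Step 3: 50 μL + 250 μL = 300 μL total → factor 300/50 = 6
Step 4: 40 μL brought to 300 μL → factor 300/40 = 7.5
Dilution factor through solution 4 = 8 × 100 × 6 × 7.5 = 36000
[solution 4] = 2.50 mM / 36000 = 6.944 × 10^-5 mM = 69.4 nM

69.4 nM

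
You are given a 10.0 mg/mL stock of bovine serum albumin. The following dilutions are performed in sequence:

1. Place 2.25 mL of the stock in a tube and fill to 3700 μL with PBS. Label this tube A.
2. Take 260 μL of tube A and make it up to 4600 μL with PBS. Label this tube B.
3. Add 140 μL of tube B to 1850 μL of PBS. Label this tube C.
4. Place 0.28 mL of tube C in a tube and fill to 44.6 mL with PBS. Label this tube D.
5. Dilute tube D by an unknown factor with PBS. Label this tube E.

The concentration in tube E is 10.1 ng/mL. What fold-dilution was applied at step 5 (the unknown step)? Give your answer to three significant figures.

Step 1: 2.25 mL brought to 3700 μL → factor 3.7/2.25 = 1.6444
Step 2: 260 μL brought to 4600 μL → factor 4600/260 = 17.692
Step 3: 140 μL + 1850 μL = 1990 μL total → factor 1990/140 = 14.214
Step 4: 0.28 mL brought to 44.6 mL → factor 44.6/0.28 = 159.29
Step 5: unknown factor x
Product of known-step factors = 65873
Overall factor = 10.0 mg/mL / (10.1 ng/mL) = 9.901 × 10^5
x = 9.901 × 10^5 / 65873 = 15.0

15.0-fold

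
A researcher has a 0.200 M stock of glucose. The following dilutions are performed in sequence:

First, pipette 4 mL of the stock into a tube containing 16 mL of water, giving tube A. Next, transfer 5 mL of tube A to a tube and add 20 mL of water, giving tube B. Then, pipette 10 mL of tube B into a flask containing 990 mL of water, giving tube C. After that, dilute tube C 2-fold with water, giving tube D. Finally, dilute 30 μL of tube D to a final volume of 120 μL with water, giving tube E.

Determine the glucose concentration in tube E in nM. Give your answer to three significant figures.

1.00 × 10^4 nM

Step 1: 4 mL + 16 mL = 20 mL total → factor 20/4 = 5
Step 2: 5 mL + 20 mL = 25 mL total → factor 25/5 = 5
Step 3: 10 mL + 990 mL = 1000 mL total → factor 1000/10 = 100
Step 4: 2-fold → factor 2
Step 5: 30 μL brought to 120 μL → factor 120/30 = 4
Overall dilution factor = 5 × 5 × 100 × 2 × 4 = 20000
Final = 0.200 M / 20000 = 1.000 × 10^-5 M = 1.00 × 10^4 nM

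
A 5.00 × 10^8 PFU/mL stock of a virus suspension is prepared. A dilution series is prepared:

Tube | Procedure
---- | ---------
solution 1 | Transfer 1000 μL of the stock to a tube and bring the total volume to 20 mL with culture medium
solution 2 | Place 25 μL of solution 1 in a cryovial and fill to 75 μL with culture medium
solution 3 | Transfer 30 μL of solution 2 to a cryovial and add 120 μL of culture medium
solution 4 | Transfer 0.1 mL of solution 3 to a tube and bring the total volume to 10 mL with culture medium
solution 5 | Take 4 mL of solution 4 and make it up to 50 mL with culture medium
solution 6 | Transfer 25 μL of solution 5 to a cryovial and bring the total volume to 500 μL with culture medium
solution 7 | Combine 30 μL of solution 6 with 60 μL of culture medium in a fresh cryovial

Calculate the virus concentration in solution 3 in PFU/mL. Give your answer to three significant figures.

Step 1: 1000 μL brought to 20 mL → factor 20000/1000 = 20
Step 2: 25 μL brought to 75 μL → factor 75/25 = 3
Step 3: 30 μL + 120 μL = 150 μL total → factor 150/30 = 5
Dilution factor through solution 3 = 20 × 3 × 5 = 300
[solution 3] = 5.00 × 10^8 PFU/mL / 300 = 1.67 × 10^6 PFU/mL

1.67 × 10^6 PFU/mL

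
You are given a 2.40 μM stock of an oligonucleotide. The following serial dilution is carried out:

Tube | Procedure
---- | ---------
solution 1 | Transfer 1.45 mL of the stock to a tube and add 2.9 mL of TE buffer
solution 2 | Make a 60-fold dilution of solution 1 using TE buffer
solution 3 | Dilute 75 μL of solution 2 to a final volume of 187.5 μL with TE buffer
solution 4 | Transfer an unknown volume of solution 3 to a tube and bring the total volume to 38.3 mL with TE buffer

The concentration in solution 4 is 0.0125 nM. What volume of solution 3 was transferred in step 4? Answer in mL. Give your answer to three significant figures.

0.0898 mL

Step 1: 1.45 mL + 2.9 mL = 4.35 mL total → factor 4.35/1.45 = 3
Step 2: 60-fold → factor 60
Step 3: 75 μL brought to 187.5 μL → factor 187.5/75 = 2.5
Step 4: v brought to 38.3 mL → factor = 38.3 mL/v
Product of known-step factors = 450
Overall factor = 2.40 μM / (0.0125 nM) = 1.92 × 10^5
Step-4 factor = 1.92 × 10^5 / 450 = 426.67
v = 38.3 mL / 426.67 = 0.0898 mL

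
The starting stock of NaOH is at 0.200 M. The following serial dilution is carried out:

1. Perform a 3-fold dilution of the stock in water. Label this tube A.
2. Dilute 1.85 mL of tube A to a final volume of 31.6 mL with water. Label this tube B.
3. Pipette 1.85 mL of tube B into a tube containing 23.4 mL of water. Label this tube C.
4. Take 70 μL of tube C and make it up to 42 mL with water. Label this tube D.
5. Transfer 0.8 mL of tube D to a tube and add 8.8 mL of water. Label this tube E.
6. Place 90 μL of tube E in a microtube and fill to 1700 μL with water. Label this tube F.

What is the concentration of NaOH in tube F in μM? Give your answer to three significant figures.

0.00210 μM

Step 1: 3-fold → factor 3
Step 2: 1.85 mL brought to 31.6 mL → factor 31.6/1.85 = 17.081
Step 3: 1.85 mL + 23.4 mL = 25.25 mL total → factor 25.25/1.85 = 13.649
Step 4: 70 μL brought to 42 mL → factor 42000/70 = 600
Step 5: 0.8 mL + 8.8 mL = 9.6 mL total → factor 9.6/0.8 = 12
Step 6: 90 μL brought to 1700 μL → factor 1700/90 = 18.889
Overall dilution factor = 3 × 17.081 × 13.649 × 600 × 12 × 18.889 = 9.5119 × 10^7
Final = 0.200 M / 9.5119 × 10^7 = 2.103 × 10^-9 M = 0.00210 μM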